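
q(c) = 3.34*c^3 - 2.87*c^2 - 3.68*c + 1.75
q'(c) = 10.02*c^2 - 5.74*c - 3.68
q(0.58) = -0.70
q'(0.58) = -3.64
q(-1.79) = -20.01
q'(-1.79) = 38.70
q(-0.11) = 2.12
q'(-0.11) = -2.93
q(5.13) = 358.26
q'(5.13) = 230.57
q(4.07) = 164.41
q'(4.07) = 138.94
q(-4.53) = -350.96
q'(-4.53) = 227.94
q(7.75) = 1355.57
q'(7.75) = 553.66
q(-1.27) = -5.05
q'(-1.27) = 19.77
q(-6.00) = -800.93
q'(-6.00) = 391.48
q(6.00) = 597.79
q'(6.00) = 322.60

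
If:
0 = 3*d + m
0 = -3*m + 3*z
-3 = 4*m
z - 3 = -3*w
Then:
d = 1/4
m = -3/4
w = 5/4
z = -3/4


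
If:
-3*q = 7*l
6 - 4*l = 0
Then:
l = 3/2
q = -7/2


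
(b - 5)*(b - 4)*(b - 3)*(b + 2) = b^4 - 10*b^3 + 23*b^2 + 34*b - 120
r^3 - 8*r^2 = r^2*(r - 8)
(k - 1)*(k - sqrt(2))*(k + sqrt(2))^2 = k^4 - k^3 + sqrt(2)*k^3 - 2*k^2 - sqrt(2)*k^2 - 2*sqrt(2)*k + 2*k + 2*sqrt(2)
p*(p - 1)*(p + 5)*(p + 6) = p^4 + 10*p^3 + 19*p^2 - 30*p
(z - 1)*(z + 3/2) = z^2 + z/2 - 3/2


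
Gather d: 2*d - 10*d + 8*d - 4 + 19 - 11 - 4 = 0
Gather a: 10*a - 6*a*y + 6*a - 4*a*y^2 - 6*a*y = a*(-4*y^2 - 12*y + 16)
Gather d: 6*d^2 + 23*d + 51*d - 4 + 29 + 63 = 6*d^2 + 74*d + 88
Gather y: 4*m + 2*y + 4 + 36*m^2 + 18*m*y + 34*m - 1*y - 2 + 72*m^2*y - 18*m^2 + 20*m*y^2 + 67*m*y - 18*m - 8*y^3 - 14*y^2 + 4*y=18*m^2 + 20*m - 8*y^3 + y^2*(20*m - 14) + y*(72*m^2 + 85*m + 5) + 2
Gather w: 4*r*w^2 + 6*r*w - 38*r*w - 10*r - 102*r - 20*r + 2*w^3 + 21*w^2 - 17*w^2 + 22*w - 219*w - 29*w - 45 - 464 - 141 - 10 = -132*r + 2*w^3 + w^2*(4*r + 4) + w*(-32*r - 226) - 660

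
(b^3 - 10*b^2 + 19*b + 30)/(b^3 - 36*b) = (b^2 - 4*b - 5)/(b*(b + 6))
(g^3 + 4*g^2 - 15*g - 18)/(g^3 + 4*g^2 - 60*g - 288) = (g^2 - 2*g - 3)/(g^2 - 2*g - 48)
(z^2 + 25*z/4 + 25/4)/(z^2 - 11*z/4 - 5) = (z + 5)/(z - 4)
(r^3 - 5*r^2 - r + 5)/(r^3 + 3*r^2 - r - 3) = (r - 5)/(r + 3)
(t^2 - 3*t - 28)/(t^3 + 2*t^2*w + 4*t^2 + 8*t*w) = (t - 7)/(t*(t + 2*w))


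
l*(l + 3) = l^2 + 3*l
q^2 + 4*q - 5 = (q - 1)*(q + 5)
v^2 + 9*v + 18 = (v + 3)*(v + 6)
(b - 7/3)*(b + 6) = b^2 + 11*b/3 - 14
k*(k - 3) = k^2 - 3*k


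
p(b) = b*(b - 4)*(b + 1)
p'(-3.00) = 41.00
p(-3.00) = -42.00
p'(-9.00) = 293.00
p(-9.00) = -936.00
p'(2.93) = 4.17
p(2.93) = -12.32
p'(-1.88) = 17.88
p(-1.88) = -9.73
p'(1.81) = -5.03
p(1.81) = -11.14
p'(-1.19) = 7.39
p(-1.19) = -1.17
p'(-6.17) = 147.23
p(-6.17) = -324.41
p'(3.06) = 5.73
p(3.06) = -11.68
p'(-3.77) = 61.26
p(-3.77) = -81.14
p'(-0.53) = 0.02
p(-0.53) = 1.13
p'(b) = b*(b - 4) + b*(b + 1) + (b - 4)*(b + 1)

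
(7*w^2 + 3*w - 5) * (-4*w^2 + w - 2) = -28*w^4 - 5*w^3 + 9*w^2 - 11*w + 10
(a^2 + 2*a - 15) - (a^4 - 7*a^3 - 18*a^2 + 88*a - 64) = -a^4 + 7*a^3 + 19*a^2 - 86*a + 49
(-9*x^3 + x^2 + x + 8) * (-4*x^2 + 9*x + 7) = 36*x^5 - 85*x^4 - 58*x^3 - 16*x^2 + 79*x + 56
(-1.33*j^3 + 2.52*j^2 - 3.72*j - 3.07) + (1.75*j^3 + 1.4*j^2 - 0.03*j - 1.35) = 0.42*j^3 + 3.92*j^2 - 3.75*j - 4.42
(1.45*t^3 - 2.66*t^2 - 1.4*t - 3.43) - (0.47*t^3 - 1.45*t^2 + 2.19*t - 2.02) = 0.98*t^3 - 1.21*t^2 - 3.59*t - 1.41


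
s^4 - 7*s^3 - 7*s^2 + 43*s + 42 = (s - 7)*(s - 3)*(s + 1)*(s + 2)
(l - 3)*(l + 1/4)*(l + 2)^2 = l^4 + 5*l^3/4 - 31*l^2/4 - 14*l - 3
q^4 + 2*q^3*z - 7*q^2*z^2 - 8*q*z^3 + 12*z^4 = (q - 2*z)*(q - z)*(q + 2*z)*(q + 3*z)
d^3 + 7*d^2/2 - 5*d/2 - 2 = (d - 1)*(d + 1/2)*(d + 4)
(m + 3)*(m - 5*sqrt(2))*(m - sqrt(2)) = m^3 - 6*sqrt(2)*m^2 + 3*m^2 - 18*sqrt(2)*m + 10*m + 30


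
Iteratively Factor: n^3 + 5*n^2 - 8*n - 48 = (n + 4)*(n^2 + n - 12) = (n - 3)*(n + 4)*(n + 4)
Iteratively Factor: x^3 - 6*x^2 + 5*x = (x)*(x^2 - 6*x + 5) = x*(x - 1)*(x - 5)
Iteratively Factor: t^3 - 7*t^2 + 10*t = (t - 5)*(t^2 - 2*t) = (t - 5)*(t - 2)*(t)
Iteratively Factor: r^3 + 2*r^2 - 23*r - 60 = (r + 4)*(r^2 - 2*r - 15) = (r + 3)*(r + 4)*(r - 5)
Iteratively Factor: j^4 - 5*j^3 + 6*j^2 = (j)*(j^3 - 5*j^2 + 6*j) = j*(j - 2)*(j^2 - 3*j) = j^2*(j - 2)*(j - 3)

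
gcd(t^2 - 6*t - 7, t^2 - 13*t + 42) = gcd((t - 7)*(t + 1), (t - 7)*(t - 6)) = t - 7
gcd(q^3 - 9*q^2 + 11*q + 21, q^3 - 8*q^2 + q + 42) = q^2 - 10*q + 21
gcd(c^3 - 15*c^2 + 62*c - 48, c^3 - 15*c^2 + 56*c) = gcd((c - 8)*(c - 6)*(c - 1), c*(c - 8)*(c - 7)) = c - 8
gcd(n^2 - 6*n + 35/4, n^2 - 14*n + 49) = 1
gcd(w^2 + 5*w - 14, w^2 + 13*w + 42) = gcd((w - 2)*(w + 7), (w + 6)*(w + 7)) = w + 7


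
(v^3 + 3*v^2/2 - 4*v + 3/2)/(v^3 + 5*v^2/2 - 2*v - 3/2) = (2*v - 1)/(2*v + 1)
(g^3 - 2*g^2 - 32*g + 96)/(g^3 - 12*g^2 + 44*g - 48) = (g^2 + 2*g - 24)/(g^2 - 8*g + 12)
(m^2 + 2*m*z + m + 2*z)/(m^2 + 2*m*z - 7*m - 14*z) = (m + 1)/(m - 7)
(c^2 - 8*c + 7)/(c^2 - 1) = (c - 7)/(c + 1)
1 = 1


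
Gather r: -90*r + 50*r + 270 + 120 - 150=240 - 40*r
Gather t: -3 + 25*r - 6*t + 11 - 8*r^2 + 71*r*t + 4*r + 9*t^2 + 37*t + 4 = -8*r^2 + 29*r + 9*t^2 + t*(71*r + 31) + 12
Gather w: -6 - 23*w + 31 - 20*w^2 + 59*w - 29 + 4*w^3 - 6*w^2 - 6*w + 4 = 4*w^3 - 26*w^2 + 30*w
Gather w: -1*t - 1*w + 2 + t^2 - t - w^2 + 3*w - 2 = t^2 - 2*t - w^2 + 2*w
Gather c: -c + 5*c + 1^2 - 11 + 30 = 4*c + 20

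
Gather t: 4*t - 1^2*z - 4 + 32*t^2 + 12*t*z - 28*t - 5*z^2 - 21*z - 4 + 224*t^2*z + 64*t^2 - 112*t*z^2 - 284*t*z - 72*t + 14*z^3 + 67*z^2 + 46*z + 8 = t^2*(224*z + 96) + t*(-112*z^2 - 272*z - 96) + 14*z^3 + 62*z^2 + 24*z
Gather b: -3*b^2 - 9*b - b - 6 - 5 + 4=-3*b^2 - 10*b - 7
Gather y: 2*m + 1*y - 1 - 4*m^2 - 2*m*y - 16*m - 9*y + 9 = -4*m^2 - 14*m + y*(-2*m - 8) + 8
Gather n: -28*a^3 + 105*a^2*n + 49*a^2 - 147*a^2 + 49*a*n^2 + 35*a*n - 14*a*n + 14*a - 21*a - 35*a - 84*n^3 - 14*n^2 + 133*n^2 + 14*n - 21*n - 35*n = -28*a^3 - 98*a^2 - 42*a - 84*n^3 + n^2*(49*a + 119) + n*(105*a^2 + 21*a - 42)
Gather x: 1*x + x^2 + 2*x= x^2 + 3*x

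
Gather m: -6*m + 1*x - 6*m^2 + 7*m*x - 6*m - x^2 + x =-6*m^2 + m*(7*x - 12) - x^2 + 2*x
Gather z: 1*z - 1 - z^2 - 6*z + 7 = -z^2 - 5*z + 6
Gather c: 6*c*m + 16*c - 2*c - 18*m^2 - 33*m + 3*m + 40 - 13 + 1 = c*(6*m + 14) - 18*m^2 - 30*m + 28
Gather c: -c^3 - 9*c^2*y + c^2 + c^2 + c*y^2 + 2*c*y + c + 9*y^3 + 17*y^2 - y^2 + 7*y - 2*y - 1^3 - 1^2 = -c^3 + c^2*(2 - 9*y) + c*(y^2 + 2*y + 1) + 9*y^3 + 16*y^2 + 5*y - 2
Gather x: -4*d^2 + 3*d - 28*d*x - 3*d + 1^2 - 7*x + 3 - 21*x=-4*d^2 + x*(-28*d - 28) + 4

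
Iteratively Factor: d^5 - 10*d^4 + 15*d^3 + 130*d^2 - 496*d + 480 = (d - 4)*(d^4 - 6*d^3 - 9*d^2 + 94*d - 120) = (d - 5)*(d - 4)*(d^3 - d^2 - 14*d + 24) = (d - 5)*(d - 4)*(d - 3)*(d^2 + 2*d - 8) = (d - 5)*(d - 4)*(d - 3)*(d - 2)*(d + 4)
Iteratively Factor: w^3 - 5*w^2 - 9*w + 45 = (w + 3)*(w^2 - 8*w + 15) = (w - 3)*(w + 3)*(w - 5)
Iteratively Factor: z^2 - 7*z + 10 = (z - 5)*(z - 2)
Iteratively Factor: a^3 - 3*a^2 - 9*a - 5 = (a - 5)*(a^2 + 2*a + 1) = (a - 5)*(a + 1)*(a + 1)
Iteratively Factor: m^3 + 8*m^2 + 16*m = (m + 4)*(m^2 + 4*m) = (m + 4)^2*(m)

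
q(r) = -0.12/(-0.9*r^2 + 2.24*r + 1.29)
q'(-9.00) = 0.00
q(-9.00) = 0.00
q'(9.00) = -0.00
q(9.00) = 0.00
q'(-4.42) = 0.00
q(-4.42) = 0.00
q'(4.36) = -0.02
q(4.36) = 0.02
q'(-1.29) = 0.06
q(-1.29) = 0.04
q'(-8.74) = 0.00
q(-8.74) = 0.00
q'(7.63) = -0.00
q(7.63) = 0.00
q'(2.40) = -0.11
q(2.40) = -0.08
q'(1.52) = -0.01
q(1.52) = -0.05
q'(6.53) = -0.00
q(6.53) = 0.01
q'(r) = -0.12*(1.8*r - 2.24)/(-0.9*r^2 + 2.24*r + 1.29)^2 = (0.2688 - 0.216*r)/(-0.9*r^2 + 2.24*r + 1.29)^2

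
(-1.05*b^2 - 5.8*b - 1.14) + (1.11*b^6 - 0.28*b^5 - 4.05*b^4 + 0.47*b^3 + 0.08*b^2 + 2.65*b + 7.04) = 1.11*b^6 - 0.28*b^5 - 4.05*b^4 + 0.47*b^3 - 0.97*b^2 - 3.15*b + 5.9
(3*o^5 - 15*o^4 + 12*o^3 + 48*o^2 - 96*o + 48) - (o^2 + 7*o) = 3*o^5 - 15*o^4 + 12*o^3 + 47*o^2 - 103*o + 48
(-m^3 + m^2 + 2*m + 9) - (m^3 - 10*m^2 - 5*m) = -2*m^3 + 11*m^2 + 7*m + 9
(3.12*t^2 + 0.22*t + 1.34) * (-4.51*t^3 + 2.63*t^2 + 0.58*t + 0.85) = -14.0712*t^5 + 7.2134*t^4 - 3.6552*t^3 + 6.3038*t^2 + 0.9642*t + 1.139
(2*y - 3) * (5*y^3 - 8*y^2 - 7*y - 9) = 10*y^4 - 31*y^3 + 10*y^2 + 3*y + 27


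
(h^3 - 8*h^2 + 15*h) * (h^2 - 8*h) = h^5 - 16*h^4 + 79*h^3 - 120*h^2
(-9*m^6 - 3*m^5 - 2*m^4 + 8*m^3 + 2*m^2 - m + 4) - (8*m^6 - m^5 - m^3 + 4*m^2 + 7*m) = -17*m^6 - 2*m^5 - 2*m^4 + 9*m^3 - 2*m^2 - 8*m + 4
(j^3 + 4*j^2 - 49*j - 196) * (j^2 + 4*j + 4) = j^5 + 8*j^4 - 29*j^3 - 376*j^2 - 980*j - 784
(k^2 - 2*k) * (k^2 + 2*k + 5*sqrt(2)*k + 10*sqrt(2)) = k^4 + 5*sqrt(2)*k^3 - 4*k^2 - 20*sqrt(2)*k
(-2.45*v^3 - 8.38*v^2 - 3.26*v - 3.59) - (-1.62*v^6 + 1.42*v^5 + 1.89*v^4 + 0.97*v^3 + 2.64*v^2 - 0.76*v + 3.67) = 1.62*v^6 - 1.42*v^5 - 1.89*v^4 - 3.42*v^3 - 11.02*v^2 - 2.5*v - 7.26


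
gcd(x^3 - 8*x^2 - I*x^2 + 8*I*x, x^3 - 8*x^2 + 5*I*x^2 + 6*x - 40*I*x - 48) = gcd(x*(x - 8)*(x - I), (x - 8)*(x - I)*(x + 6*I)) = x^2 + x*(-8 - I) + 8*I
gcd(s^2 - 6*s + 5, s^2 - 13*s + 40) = s - 5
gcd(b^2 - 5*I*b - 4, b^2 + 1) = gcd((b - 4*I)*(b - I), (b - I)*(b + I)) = b - I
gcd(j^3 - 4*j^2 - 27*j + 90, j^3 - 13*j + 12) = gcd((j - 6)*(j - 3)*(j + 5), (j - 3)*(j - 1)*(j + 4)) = j - 3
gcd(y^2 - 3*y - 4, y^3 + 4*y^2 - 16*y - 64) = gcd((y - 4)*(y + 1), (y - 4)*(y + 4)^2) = y - 4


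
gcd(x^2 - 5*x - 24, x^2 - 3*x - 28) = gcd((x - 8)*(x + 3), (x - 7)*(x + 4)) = 1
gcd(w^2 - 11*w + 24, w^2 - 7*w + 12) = w - 3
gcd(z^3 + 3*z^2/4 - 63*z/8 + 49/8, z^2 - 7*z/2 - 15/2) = 1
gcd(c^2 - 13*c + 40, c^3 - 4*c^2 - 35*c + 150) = c - 5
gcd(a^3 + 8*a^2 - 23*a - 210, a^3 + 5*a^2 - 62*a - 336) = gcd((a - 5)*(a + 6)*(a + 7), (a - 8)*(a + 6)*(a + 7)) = a^2 + 13*a + 42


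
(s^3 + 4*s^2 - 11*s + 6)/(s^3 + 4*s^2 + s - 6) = (s^2 + 5*s - 6)/(s^2 + 5*s + 6)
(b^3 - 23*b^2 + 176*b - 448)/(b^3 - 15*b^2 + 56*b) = (b - 8)/b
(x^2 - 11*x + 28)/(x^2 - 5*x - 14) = (x - 4)/(x + 2)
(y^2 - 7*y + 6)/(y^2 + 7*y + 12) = (y^2 - 7*y + 6)/(y^2 + 7*y + 12)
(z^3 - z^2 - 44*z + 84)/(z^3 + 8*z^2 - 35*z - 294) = (z - 2)/(z + 7)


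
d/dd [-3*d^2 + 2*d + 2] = 2 - 6*d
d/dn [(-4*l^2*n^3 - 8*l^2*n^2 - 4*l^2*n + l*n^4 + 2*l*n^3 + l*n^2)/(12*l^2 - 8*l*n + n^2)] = 2*l*(-n*(4*l - n)*(4*l*n^2 + 8*l*n + 4*l - n^3 - 2*n^2 - n) + (12*l^2 - 8*l*n + n^2)*(-6*l*n^2 - 8*l*n - 2*l + 2*n^3 + 3*n^2 + n))/(12*l^2 - 8*l*n + n^2)^2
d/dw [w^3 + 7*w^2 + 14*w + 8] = 3*w^2 + 14*w + 14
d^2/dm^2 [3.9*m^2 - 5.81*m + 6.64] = 7.80000000000000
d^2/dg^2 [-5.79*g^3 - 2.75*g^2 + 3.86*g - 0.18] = -34.74*g - 5.5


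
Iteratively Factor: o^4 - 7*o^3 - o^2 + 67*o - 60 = (o - 4)*(o^3 - 3*o^2 - 13*o + 15) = (o - 4)*(o + 3)*(o^2 - 6*o + 5) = (o - 5)*(o - 4)*(o + 3)*(o - 1)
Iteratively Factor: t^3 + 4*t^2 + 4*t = (t + 2)*(t^2 + 2*t) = (t + 2)^2*(t)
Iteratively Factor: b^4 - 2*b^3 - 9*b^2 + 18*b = (b - 3)*(b^3 + b^2 - 6*b) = (b - 3)*(b - 2)*(b^2 + 3*b) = (b - 3)*(b - 2)*(b + 3)*(b)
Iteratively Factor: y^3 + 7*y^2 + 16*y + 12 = (y + 3)*(y^2 + 4*y + 4) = (y + 2)*(y + 3)*(y + 2)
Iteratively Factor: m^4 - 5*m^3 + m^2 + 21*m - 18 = (m - 3)*(m^3 - 2*m^2 - 5*m + 6) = (m - 3)^2*(m^2 + m - 2) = (m - 3)^2*(m - 1)*(m + 2)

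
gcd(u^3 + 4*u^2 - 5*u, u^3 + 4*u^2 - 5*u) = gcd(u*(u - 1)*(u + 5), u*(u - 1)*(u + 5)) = u^3 + 4*u^2 - 5*u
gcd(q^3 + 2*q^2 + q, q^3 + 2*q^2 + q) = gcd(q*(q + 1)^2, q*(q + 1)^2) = q^3 + 2*q^2 + q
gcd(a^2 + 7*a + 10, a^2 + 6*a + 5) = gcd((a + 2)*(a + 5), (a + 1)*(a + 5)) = a + 5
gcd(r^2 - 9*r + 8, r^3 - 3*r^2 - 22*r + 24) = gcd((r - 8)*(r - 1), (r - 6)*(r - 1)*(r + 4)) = r - 1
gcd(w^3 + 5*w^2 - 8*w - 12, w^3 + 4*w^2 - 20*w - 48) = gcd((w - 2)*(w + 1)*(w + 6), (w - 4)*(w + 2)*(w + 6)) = w + 6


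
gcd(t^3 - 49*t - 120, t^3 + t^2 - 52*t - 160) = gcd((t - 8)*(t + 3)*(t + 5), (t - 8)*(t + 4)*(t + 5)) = t^2 - 3*t - 40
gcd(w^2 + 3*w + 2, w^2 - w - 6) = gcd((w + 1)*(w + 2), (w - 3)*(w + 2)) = w + 2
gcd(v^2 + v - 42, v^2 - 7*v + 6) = v - 6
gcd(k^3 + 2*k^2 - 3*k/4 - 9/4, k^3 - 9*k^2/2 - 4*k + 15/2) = k^2 + k/2 - 3/2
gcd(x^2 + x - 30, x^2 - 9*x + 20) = x - 5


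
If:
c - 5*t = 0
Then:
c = 5*t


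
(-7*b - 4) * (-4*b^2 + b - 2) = 28*b^3 + 9*b^2 + 10*b + 8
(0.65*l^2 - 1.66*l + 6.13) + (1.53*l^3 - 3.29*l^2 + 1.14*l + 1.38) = 1.53*l^3 - 2.64*l^2 - 0.52*l + 7.51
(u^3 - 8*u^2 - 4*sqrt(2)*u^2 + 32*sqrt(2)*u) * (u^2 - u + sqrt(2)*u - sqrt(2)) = u^5 - 9*u^4 - 3*sqrt(2)*u^4 + 27*sqrt(2)*u^3 - 24*sqrt(2)*u^2 + 72*u^2 - 64*u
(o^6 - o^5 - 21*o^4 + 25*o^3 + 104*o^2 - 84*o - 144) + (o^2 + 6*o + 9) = o^6 - o^5 - 21*o^4 + 25*o^3 + 105*o^2 - 78*o - 135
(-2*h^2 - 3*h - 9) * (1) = -2*h^2 - 3*h - 9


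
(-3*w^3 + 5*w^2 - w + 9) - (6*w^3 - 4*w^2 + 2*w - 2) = -9*w^3 + 9*w^2 - 3*w + 11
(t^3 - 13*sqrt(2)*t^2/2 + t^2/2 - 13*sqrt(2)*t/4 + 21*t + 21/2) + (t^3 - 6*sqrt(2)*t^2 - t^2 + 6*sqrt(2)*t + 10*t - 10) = 2*t^3 - 25*sqrt(2)*t^2/2 - t^2/2 + 11*sqrt(2)*t/4 + 31*t + 1/2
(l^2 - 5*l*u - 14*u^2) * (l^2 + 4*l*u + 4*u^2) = l^4 - l^3*u - 30*l^2*u^2 - 76*l*u^3 - 56*u^4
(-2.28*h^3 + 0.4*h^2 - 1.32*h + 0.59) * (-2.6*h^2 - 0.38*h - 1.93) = 5.928*h^5 - 0.1736*h^4 + 7.6804*h^3 - 1.8044*h^2 + 2.3234*h - 1.1387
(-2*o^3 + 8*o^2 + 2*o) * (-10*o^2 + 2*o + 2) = 20*o^5 - 84*o^4 - 8*o^3 + 20*o^2 + 4*o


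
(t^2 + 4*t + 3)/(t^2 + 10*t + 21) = (t + 1)/(t + 7)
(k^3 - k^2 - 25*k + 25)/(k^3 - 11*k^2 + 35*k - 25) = (k + 5)/(k - 5)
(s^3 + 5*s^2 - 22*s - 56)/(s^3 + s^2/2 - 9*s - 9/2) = 2*(s^3 + 5*s^2 - 22*s - 56)/(2*s^3 + s^2 - 18*s - 9)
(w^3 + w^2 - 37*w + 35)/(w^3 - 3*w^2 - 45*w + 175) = (w - 1)/(w - 5)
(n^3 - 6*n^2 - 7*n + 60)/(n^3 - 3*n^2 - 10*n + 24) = (n - 5)/(n - 2)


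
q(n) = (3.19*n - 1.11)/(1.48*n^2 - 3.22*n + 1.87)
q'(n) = (3.22 - 2.96*n)*(3.19*n - 1.11)/(1.48*n^2 - 3.22*n + 1.87)^2 + 3.19/(1.48*n^2 - 3.22*n + 1.87) = (-4.7212*n^2 + 3.2856*n + 2.3911)/(2.1904*n^4 - 9.5312*n^3 + 15.9036*n^2 - 12.0428*n + 3.4969)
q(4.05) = 0.90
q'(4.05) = -0.36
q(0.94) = 12.51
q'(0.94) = 57.42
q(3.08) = 1.45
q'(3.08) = -0.90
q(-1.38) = -0.60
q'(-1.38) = -0.13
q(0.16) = -0.43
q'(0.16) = 1.44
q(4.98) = 0.66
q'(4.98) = -0.19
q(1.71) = 6.28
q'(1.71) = -12.12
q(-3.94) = -0.36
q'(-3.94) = -0.06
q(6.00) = 0.50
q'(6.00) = -0.12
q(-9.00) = -0.20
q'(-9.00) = -0.02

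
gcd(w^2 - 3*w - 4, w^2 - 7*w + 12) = w - 4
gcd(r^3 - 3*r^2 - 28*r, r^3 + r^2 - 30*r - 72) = r + 4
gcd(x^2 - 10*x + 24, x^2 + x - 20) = x - 4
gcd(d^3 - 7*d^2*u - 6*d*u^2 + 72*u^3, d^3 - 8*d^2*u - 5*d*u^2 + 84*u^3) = -d^2 + d*u + 12*u^2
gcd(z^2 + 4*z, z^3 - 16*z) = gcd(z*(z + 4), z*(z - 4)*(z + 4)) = z^2 + 4*z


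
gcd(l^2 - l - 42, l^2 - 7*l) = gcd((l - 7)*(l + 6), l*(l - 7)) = l - 7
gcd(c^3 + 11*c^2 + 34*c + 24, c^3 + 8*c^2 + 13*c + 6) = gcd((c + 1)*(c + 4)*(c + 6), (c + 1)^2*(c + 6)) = c^2 + 7*c + 6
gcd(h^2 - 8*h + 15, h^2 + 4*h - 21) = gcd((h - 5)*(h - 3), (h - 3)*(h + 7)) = h - 3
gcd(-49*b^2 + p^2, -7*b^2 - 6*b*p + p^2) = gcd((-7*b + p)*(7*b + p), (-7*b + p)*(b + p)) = -7*b + p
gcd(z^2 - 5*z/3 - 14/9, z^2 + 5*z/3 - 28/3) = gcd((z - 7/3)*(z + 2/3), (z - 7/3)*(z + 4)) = z - 7/3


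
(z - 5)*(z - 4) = z^2 - 9*z + 20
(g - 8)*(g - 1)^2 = g^3 - 10*g^2 + 17*g - 8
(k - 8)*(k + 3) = k^2 - 5*k - 24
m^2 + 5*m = m*(m + 5)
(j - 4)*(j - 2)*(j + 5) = j^3 - j^2 - 22*j + 40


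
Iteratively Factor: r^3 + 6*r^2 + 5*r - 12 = (r + 4)*(r^2 + 2*r - 3) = (r + 3)*(r + 4)*(r - 1)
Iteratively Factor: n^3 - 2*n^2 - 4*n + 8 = (n - 2)*(n^2 - 4) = (n - 2)^2*(n + 2)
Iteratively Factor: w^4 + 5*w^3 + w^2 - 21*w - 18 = (w - 2)*(w^3 + 7*w^2 + 15*w + 9) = (w - 2)*(w + 3)*(w^2 + 4*w + 3) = (w - 2)*(w + 3)^2*(w + 1)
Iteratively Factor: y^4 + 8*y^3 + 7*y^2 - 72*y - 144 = (y - 3)*(y^3 + 11*y^2 + 40*y + 48) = (y - 3)*(y + 3)*(y^2 + 8*y + 16) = (y - 3)*(y + 3)*(y + 4)*(y + 4)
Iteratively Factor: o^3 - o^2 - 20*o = (o)*(o^2 - o - 20) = o*(o - 5)*(o + 4)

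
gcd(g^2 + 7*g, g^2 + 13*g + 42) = g + 7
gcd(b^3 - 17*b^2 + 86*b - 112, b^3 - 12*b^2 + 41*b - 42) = b^2 - 9*b + 14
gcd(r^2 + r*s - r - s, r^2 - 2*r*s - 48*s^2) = 1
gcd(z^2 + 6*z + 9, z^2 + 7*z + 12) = z + 3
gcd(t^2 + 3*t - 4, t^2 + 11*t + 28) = t + 4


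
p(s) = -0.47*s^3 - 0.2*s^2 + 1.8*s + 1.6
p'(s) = -1.41*s^2 - 0.4*s + 1.8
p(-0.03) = 1.55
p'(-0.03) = 1.81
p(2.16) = -0.18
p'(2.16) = -5.64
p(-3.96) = 20.52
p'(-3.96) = -18.73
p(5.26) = -62.87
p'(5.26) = -39.32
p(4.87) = -48.66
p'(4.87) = -33.59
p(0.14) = 1.85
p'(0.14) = 1.72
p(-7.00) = 140.41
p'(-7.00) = -64.49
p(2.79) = -5.14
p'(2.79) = -10.29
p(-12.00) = 763.36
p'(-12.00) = -196.44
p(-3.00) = 7.09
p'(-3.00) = -9.69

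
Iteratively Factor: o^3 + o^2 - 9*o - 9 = (o + 1)*(o^2 - 9) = (o - 3)*(o + 1)*(o + 3)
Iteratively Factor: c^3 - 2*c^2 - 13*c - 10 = (c + 2)*(c^2 - 4*c - 5) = (c - 5)*(c + 2)*(c + 1)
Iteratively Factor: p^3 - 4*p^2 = (p)*(p^2 - 4*p) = p*(p - 4)*(p)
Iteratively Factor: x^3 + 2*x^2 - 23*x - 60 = (x + 3)*(x^2 - x - 20) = (x + 3)*(x + 4)*(x - 5)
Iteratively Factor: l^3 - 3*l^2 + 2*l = (l - 1)*(l^2 - 2*l) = l*(l - 1)*(l - 2)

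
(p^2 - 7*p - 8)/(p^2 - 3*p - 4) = (p - 8)/(p - 4)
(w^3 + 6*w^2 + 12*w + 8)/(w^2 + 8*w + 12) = (w^2 + 4*w + 4)/(w + 6)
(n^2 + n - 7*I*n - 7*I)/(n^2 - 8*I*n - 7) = (n + 1)/(n - I)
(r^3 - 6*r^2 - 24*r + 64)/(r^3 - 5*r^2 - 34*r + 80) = (r + 4)/(r + 5)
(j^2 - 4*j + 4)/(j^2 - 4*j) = (j^2 - 4*j + 4)/(j*(j - 4))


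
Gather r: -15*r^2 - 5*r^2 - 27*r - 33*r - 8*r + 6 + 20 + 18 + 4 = -20*r^2 - 68*r + 48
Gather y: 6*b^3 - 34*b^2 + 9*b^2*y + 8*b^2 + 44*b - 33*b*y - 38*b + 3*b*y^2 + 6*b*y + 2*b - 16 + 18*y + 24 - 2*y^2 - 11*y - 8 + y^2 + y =6*b^3 - 26*b^2 + 8*b + y^2*(3*b - 1) + y*(9*b^2 - 27*b + 8)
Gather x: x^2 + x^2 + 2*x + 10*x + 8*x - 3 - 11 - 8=2*x^2 + 20*x - 22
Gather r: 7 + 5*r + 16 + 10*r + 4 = 15*r + 27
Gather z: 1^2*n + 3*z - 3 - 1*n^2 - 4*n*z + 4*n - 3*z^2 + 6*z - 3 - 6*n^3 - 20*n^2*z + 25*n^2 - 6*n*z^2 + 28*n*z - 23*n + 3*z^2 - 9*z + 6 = -6*n^3 + 24*n^2 - 6*n*z^2 - 18*n + z*(-20*n^2 + 24*n)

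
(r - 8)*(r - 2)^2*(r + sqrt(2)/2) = r^4 - 12*r^3 + sqrt(2)*r^3/2 - 6*sqrt(2)*r^2 + 36*r^2 - 32*r + 18*sqrt(2)*r - 16*sqrt(2)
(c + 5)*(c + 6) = c^2 + 11*c + 30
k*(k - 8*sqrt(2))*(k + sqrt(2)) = k^3 - 7*sqrt(2)*k^2 - 16*k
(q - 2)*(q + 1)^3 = q^4 + q^3 - 3*q^2 - 5*q - 2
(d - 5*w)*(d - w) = d^2 - 6*d*w + 5*w^2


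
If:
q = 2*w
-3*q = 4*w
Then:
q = 0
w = 0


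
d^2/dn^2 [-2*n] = 0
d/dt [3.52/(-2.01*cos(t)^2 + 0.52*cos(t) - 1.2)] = (1.8304 - 14.1504*cos(t))*sin(t)/(2.01*cos(t)^2 - 0.52*cos(t) + 1.2)^2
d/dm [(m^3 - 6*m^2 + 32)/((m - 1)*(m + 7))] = (m^4 + 12*m^3 - 57*m^2 + 20*m - 192)/(m^4 + 12*m^3 + 22*m^2 - 84*m + 49)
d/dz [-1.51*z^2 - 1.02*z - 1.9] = -3.02*z - 1.02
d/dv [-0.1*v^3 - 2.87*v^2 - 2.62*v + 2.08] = -0.3*v^2 - 5.74*v - 2.62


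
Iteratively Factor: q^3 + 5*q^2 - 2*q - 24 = (q - 2)*(q^2 + 7*q + 12) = (q - 2)*(q + 4)*(q + 3)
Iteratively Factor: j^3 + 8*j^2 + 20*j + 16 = (j + 2)*(j^2 + 6*j + 8) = (j + 2)^2*(j + 4)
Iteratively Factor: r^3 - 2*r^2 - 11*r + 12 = (r + 3)*(r^2 - 5*r + 4) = (r - 1)*(r + 3)*(r - 4)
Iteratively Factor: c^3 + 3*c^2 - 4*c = (c)*(c^2 + 3*c - 4) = c*(c + 4)*(c - 1)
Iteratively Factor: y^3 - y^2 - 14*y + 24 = (y - 2)*(y^2 + y - 12) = (y - 2)*(y + 4)*(y - 3)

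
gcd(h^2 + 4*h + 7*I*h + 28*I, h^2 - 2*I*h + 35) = 1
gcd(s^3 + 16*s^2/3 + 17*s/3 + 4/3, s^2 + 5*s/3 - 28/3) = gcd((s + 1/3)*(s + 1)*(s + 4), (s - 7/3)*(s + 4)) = s + 4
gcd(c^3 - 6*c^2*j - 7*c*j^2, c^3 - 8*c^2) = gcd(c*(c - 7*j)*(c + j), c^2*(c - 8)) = c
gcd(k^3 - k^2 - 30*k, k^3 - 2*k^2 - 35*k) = k^2 + 5*k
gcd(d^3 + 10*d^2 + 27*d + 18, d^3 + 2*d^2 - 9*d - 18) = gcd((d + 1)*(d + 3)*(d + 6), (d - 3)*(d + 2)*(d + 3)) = d + 3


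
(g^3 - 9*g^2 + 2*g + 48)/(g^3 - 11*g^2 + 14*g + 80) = (g - 3)/(g - 5)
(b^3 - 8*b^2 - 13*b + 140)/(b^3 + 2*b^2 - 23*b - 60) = (b - 7)/(b + 3)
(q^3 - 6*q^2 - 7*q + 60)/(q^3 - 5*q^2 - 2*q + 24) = (q^2 - 2*q - 15)/(q^2 - q - 6)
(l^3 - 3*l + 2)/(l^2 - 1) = (l^2 + l - 2)/(l + 1)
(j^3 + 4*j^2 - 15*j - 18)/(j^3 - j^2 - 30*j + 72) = (j + 1)/(j - 4)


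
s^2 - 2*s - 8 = (s - 4)*(s + 2)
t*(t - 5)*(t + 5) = t^3 - 25*t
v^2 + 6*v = v*(v + 6)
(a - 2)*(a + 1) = a^2 - a - 2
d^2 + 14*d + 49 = (d + 7)^2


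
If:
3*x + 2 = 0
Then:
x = -2/3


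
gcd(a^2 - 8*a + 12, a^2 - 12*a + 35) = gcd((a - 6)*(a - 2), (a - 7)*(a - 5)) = 1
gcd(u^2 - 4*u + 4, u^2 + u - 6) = u - 2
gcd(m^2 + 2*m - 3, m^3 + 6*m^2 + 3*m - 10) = m - 1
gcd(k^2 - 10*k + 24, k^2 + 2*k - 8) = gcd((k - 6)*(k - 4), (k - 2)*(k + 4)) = 1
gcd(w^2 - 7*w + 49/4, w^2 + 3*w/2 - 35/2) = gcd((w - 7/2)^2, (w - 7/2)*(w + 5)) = w - 7/2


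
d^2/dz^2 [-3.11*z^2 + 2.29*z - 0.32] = -6.22000000000000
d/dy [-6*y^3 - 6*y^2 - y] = -18*y^2 - 12*y - 1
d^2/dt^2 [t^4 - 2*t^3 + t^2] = 12*t^2 - 12*t + 2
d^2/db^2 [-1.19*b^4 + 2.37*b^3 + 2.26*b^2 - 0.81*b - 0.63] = -14.28*b^2 + 14.22*b + 4.52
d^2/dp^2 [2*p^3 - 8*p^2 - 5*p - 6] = 12*p - 16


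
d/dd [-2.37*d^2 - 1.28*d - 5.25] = -4.74*d - 1.28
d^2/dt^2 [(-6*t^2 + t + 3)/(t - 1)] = -4/(t^3 - 3*t^2 + 3*t - 1)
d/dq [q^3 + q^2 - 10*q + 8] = 3*q^2 + 2*q - 10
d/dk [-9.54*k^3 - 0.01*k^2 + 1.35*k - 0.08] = -28.62*k^2 - 0.02*k + 1.35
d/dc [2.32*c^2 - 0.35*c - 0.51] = 4.64*c - 0.35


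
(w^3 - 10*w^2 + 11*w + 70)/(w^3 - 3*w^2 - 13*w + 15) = (w^2 - 5*w - 14)/(w^2 + 2*w - 3)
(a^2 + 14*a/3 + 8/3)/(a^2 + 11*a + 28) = (a + 2/3)/(a + 7)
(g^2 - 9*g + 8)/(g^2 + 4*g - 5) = (g - 8)/(g + 5)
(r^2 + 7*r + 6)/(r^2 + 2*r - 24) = (r + 1)/(r - 4)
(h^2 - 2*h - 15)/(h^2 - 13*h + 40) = (h + 3)/(h - 8)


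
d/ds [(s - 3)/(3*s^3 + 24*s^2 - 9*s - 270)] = (-2*s - 11)/(3*(s^4 + 22*s^3 + 181*s^2 + 660*s + 900))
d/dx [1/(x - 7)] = -1/(x - 7)^2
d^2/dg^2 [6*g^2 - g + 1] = 12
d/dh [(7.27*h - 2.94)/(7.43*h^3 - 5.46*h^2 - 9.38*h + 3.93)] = (-108.0322*h^3 + 105.2268*h^2 - 32.1048*h + 0.993899999999996)/(55.2049*h^6 - 81.1356*h^5 - 109.5752*h^4 + 160.8294*h^3 + 45.0688*h^2 - 73.7268*h + 15.4449)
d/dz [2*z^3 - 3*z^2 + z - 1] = 6*z^2 - 6*z + 1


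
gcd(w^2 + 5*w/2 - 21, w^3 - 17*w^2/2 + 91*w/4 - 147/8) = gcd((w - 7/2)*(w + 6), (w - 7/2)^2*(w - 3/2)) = w - 7/2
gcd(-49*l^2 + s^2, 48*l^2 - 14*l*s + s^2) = 1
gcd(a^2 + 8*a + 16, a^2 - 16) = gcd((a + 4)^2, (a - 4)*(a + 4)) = a + 4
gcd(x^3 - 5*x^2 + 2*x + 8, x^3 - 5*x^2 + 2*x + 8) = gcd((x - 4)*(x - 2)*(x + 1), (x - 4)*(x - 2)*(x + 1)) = x^3 - 5*x^2 + 2*x + 8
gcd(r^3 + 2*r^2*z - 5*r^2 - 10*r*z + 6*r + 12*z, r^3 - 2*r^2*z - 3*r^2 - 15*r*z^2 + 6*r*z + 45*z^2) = r - 3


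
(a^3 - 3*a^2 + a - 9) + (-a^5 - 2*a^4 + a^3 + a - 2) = -a^5 - 2*a^4 + 2*a^3 - 3*a^2 + 2*a - 11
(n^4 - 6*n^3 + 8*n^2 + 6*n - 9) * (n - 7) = n^5 - 13*n^4 + 50*n^3 - 50*n^2 - 51*n + 63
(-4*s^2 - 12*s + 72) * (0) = 0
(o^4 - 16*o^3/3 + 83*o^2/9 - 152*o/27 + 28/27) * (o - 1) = o^5 - 19*o^4/3 + 131*o^3/9 - 401*o^2/27 + 20*o/3 - 28/27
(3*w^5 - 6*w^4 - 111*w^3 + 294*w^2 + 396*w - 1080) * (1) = 3*w^5 - 6*w^4 - 111*w^3 + 294*w^2 + 396*w - 1080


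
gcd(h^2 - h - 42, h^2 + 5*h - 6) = h + 6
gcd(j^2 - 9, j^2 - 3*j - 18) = j + 3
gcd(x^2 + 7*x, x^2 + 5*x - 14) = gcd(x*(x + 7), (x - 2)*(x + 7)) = x + 7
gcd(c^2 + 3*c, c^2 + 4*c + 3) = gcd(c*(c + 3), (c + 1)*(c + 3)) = c + 3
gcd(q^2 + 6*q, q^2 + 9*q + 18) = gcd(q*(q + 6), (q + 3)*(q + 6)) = q + 6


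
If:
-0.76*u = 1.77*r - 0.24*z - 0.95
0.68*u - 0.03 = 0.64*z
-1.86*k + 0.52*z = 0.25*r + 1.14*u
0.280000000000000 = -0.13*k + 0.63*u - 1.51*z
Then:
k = -0.03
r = 0.59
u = -0.21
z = -0.27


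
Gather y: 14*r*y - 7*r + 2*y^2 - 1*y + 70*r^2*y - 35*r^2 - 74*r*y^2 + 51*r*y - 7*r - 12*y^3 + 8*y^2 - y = -35*r^2 - 14*r - 12*y^3 + y^2*(10 - 74*r) + y*(70*r^2 + 65*r - 2)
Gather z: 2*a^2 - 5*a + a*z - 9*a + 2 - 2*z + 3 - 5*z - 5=2*a^2 - 14*a + z*(a - 7)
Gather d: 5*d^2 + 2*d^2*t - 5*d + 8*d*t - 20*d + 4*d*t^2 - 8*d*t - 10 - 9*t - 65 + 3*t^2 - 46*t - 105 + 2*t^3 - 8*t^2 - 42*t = d^2*(2*t + 5) + d*(4*t^2 - 25) + 2*t^3 - 5*t^2 - 97*t - 180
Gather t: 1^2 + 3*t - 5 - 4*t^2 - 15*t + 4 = -4*t^2 - 12*t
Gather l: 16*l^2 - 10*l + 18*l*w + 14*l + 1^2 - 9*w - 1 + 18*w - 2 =16*l^2 + l*(18*w + 4) + 9*w - 2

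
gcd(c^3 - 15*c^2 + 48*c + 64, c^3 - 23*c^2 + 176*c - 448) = c^2 - 16*c + 64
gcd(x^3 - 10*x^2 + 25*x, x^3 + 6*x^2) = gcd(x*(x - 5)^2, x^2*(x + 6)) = x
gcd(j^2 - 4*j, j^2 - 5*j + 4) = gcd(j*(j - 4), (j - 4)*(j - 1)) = j - 4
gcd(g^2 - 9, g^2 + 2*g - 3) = g + 3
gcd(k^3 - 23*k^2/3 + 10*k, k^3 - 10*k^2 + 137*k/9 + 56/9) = 1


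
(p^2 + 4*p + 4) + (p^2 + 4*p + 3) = 2*p^2 + 8*p + 7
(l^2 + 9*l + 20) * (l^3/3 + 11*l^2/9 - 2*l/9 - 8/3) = l^5/3 + 38*l^4/9 + 157*l^3/9 + 178*l^2/9 - 256*l/9 - 160/3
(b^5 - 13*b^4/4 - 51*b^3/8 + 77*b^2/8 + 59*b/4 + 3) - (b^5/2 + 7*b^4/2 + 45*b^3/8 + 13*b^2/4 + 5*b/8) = b^5/2 - 27*b^4/4 - 12*b^3 + 51*b^2/8 + 113*b/8 + 3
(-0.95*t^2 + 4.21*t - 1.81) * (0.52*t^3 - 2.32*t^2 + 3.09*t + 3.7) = -0.494*t^5 + 4.3932*t^4 - 13.6439*t^3 + 13.6931*t^2 + 9.9841*t - 6.697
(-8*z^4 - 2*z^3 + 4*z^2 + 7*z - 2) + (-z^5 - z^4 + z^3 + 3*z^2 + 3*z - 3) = -z^5 - 9*z^4 - z^3 + 7*z^2 + 10*z - 5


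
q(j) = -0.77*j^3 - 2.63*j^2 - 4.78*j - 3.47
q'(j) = -2.31*j^2 - 5.26*j - 4.78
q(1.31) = -15.98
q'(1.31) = -15.63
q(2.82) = -55.13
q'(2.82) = -37.98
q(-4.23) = 27.97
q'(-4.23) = -23.86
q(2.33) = -38.63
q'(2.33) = -29.58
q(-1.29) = -0.03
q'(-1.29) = -1.84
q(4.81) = -173.00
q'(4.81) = -83.52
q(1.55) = -20.06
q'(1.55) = -18.48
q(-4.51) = 35.23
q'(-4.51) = -28.04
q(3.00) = -62.27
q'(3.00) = -41.35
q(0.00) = -3.47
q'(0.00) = -4.78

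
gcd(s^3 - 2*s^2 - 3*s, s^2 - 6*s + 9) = s - 3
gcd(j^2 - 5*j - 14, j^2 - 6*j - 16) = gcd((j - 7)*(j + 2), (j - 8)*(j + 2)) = j + 2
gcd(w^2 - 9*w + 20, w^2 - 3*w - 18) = 1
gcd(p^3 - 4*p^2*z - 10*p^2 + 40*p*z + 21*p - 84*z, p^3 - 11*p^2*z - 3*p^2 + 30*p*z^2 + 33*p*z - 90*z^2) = p - 3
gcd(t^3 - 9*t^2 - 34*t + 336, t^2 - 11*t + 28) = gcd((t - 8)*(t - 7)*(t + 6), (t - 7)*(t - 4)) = t - 7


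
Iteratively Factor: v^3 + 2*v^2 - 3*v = (v)*(v^2 + 2*v - 3) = v*(v + 3)*(v - 1)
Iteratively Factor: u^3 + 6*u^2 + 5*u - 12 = (u + 3)*(u^2 + 3*u - 4) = (u + 3)*(u + 4)*(u - 1)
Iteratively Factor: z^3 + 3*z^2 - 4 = (z + 2)*(z^2 + z - 2) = (z + 2)^2*(z - 1)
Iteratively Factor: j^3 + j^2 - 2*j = (j - 1)*(j^2 + 2*j) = j*(j - 1)*(j + 2)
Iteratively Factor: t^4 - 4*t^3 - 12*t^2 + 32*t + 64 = (t - 4)*(t^3 - 12*t - 16) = (t - 4)*(t + 2)*(t^2 - 2*t - 8) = (t - 4)*(t + 2)^2*(t - 4)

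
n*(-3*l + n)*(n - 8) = -3*l*n^2 + 24*l*n + n^3 - 8*n^2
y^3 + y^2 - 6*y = y*(y - 2)*(y + 3)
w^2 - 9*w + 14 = (w - 7)*(w - 2)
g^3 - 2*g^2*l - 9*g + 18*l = (g - 3)*(g + 3)*(g - 2*l)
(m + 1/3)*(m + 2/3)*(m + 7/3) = m^3 + 10*m^2/3 + 23*m/9 + 14/27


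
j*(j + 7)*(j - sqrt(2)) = j^3 - sqrt(2)*j^2 + 7*j^2 - 7*sqrt(2)*j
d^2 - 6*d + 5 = (d - 5)*(d - 1)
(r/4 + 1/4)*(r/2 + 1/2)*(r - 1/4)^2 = r^4/8 + 3*r^3/16 + r^2/128 - 3*r/64 + 1/128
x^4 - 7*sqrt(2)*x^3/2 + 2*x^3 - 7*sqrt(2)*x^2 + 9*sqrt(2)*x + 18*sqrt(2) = (x + 2)*(x - 3*sqrt(2))*(x - 3*sqrt(2)/2)*(x + sqrt(2))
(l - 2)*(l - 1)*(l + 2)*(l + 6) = l^4 + 5*l^3 - 10*l^2 - 20*l + 24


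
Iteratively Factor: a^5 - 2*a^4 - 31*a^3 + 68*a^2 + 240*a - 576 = (a + 4)*(a^4 - 6*a^3 - 7*a^2 + 96*a - 144) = (a - 4)*(a + 4)*(a^3 - 2*a^2 - 15*a + 36) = (a - 4)*(a - 3)*(a + 4)*(a^2 + a - 12) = (a - 4)*(a - 3)^2*(a + 4)*(a + 4)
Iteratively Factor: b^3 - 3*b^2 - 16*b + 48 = (b - 3)*(b^2 - 16) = (b - 4)*(b - 3)*(b + 4)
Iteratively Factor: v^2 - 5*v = (v - 5)*(v)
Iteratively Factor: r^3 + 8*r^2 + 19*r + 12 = (r + 4)*(r^2 + 4*r + 3) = (r + 1)*(r + 4)*(r + 3)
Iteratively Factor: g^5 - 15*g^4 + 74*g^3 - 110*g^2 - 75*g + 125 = (g - 1)*(g^4 - 14*g^3 + 60*g^2 - 50*g - 125) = (g - 1)*(g + 1)*(g^3 - 15*g^2 + 75*g - 125) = (g - 5)*(g - 1)*(g + 1)*(g^2 - 10*g + 25) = (g - 5)^2*(g - 1)*(g + 1)*(g - 5)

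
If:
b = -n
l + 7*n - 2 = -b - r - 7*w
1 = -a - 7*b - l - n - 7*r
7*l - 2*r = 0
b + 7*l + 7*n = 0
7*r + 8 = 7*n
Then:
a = 341/49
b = -2/7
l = -12/49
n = 2/7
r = -6/7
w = 68/343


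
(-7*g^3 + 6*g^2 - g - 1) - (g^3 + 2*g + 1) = -8*g^3 + 6*g^2 - 3*g - 2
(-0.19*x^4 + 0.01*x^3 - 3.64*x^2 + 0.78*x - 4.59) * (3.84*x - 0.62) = -0.7296*x^5 + 0.1562*x^4 - 13.9838*x^3 + 5.252*x^2 - 18.1092*x + 2.8458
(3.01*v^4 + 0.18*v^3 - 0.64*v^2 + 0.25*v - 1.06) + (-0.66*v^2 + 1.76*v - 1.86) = 3.01*v^4 + 0.18*v^3 - 1.3*v^2 + 2.01*v - 2.92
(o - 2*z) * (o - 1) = o^2 - 2*o*z - o + 2*z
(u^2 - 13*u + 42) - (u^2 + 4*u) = 42 - 17*u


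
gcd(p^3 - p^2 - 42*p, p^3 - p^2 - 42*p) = p^3 - p^2 - 42*p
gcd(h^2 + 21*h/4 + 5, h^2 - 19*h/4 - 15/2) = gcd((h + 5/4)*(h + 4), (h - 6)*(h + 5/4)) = h + 5/4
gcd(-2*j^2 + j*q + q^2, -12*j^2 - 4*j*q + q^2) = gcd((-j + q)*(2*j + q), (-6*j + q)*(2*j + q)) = 2*j + q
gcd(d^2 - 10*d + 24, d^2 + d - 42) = d - 6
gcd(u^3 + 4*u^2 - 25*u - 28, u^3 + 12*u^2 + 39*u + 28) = u^2 + 8*u + 7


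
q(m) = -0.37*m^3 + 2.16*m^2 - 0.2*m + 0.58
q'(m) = -1.11*m^2 + 4.32*m - 0.2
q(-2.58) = 21.83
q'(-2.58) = -18.73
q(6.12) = -4.55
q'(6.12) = -15.34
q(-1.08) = 3.78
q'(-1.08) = -6.16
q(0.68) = 1.33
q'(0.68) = 2.22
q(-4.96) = 99.86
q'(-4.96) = -48.93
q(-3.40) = 40.77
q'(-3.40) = -27.72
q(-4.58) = 82.35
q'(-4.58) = -43.27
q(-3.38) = 40.22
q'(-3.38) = -27.48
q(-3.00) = 30.61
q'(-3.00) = -23.15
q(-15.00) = 1738.33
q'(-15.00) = -314.75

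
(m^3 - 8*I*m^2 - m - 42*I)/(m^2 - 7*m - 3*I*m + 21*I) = (m^2 - 5*I*m + 14)/(m - 7)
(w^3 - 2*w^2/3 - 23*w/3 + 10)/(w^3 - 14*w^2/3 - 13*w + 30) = (w - 2)/(w - 6)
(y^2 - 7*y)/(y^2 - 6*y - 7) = y/(y + 1)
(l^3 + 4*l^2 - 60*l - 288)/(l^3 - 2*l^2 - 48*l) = (l + 6)/l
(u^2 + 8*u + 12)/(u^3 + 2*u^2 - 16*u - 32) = (u + 6)/(u^2 - 16)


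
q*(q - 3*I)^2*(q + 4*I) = q^4 - 2*I*q^3 + 15*q^2 - 36*I*q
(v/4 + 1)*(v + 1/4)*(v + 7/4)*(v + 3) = v^4/4 + 9*v^3/4 + 423*v^2/64 + 433*v/64 + 21/16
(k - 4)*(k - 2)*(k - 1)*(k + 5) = k^4 - 2*k^3 - 21*k^2 + 62*k - 40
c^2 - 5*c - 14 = (c - 7)*(c + 2)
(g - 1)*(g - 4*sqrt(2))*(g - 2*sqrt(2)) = g^3 - 6*sqrt(2)*g^2 - g^2 + 6*sqrt(2)*g + 16*g - 16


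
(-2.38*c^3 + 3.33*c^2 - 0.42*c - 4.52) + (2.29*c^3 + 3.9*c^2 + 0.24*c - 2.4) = -0.0899999999999999*c^3 + 7.23*c^2 - 0.18*c - 6.92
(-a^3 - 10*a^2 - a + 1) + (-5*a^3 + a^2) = -6*a^3 - 9*a^2 - a + 1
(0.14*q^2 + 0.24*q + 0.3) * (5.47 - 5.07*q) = -0.7098*q^3 - 0.451*q^2 - 0.2082*q + 1.641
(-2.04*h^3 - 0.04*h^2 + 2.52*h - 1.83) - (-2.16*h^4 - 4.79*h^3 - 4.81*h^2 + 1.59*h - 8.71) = 2.16*h^4 + 2.75*h^3 + 4.77*h^2 + 0.93*h + 6.88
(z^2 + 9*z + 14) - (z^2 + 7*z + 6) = 2*z + 8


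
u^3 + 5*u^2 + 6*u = u*(u + 2)*(u + 3)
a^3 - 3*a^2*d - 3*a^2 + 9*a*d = a*(a - 3)*(a - 3*d)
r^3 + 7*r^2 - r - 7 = (r - 1)*(r + 1)*(r + 7)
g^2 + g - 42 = (g - 6)*(g + 7)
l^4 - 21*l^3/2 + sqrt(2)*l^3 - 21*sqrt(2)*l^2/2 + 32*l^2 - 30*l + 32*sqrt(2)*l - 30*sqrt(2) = (l - 6)*(l - 5/2)*(l - 2)*(l + sqrt(2))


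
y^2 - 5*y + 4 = (y - 4)*(y - 1)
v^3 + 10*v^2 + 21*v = v*(v + 3)*(v + 7)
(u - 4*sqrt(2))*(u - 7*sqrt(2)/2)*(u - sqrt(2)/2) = u^3 - 8*sqrt(2)*u^2 + 71*u/2 - 14*sqrt(2)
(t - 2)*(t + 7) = t^2 + 5*t - 14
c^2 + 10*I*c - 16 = (c + 2*I)*(c + 8*I)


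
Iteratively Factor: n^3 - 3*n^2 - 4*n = (n + 1)*(n^2 - 4*n) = n*(n + 1)*(n - 4)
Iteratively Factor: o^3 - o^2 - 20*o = (o)*(o^2 - o - 20) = o*(o + 4)*(o - 5)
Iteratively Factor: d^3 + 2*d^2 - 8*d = (d)*(d^2 + 2*d - 8) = d*(d + 4)*(d - 2)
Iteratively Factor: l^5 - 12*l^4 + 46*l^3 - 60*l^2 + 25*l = (l)*(l^4 - 12*l^3 + 46*l^2 - 60*l + 25) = l*(l - 5)*(l^3 - 7*l^2 + 11*l - 5) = l*(l - 5)*(l - 1)*(l^2 - 6*l + 5) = l*(l - 5)*(l - 1)^2*(l - 5)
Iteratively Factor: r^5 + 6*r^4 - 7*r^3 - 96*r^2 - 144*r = (r + 3)*(r^4 + 3*r^3 - 16*r^2 - 48*r) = (r - 4)*(r + 3)*(r^3 + 7*r^2 + 12*r) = (r - 4)*(r + 3)^2*(r^2 + 4*r) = r*(r - 4)*(r + 3)^2*(r + 4)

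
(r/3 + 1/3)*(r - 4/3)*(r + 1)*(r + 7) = r^4/3 + 23*r^3/9 + r^2 - 13*r/3 - 28/9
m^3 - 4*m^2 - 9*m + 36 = (m - 4)*(m - 3)*(m + 3)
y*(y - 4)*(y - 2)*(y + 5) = y^4 - y^3 - 22*y^2 + 40*y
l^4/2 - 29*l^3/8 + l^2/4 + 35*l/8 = l*(l/2 + 1/2)*(l - 7)*(l - 5/4)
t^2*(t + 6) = t^3 + 6*t^2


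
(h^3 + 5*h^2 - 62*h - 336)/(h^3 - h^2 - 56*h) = (h + 6)/h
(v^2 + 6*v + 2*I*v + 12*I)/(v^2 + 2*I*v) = (v + 6)/v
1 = 1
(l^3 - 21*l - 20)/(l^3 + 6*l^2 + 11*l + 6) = (l^2 - l - 20)/(l^2 + 5*l + 6)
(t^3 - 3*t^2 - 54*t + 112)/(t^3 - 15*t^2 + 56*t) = (t^2 + 5*t - 14)/(t*(t - 7))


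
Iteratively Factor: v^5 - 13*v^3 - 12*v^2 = (v)*(v^4 - 13*v^2 - 12*v) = v*(v - 4)*(v^3 + 4*v^2 + 3*v) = v^2*(v - 4)*(v^2 + 4*v + 3) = v^2*(v - 4)*(v + 1)*(v + 3)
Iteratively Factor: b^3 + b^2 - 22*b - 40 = (b + 4)*(b^2 - 3*b - 10) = (b + 2)*(b + 4)*(b - 5)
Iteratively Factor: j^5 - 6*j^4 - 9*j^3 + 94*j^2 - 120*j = (j + 4)*(j^4 - 10*j^3 + 31*j^2 - 30*j) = (j - 2)*(j + 4)*(j^3 - 8*j^2 + 15*j) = (j - 3)*(j - 2)*(j + 4)*(j^2 - 5*j) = (j - 5)*(j - 3)*(j - 2)*(j + 4)*(j)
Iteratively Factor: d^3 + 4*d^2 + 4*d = (d)*(d^2 + 4*d + 4) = d*(d + 2)*(d + 2)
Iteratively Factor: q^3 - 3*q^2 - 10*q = (q - 5)*(q^2 + 2*q) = (q - 5)*(q + 2)*(q)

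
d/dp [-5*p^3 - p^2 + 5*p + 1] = -15*p^2 - 2*p + 5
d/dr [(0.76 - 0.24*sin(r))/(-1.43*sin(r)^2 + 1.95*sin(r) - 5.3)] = (-0.3432*sin(r)^2 + 2.1736*sin(r) - 0.21)*cos(r)/(2.0449*sin(r)^4 - 5.577*sin(r)^3 + 18.9605*sin(r)^2 - 20.67*sin(r) + 28.09)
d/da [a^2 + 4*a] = 2*a + 4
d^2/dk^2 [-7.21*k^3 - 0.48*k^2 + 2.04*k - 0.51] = -43.26*k - 0.96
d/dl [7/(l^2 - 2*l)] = 14*(1 - l)/(l^2*(l - 2)^2)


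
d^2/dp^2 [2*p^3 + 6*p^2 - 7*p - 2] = 12*p + 12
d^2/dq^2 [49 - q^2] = -2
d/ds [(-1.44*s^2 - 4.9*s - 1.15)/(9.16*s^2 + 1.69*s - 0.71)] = (42.4504*s^2 + 23.1128*s + 5.4225)/(83.9056*s^4 + 30.9608*s^3 - 10.1511*s^2 - 2.3998*s + 0.5041)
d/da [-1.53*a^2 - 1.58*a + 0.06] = -3.06*a - 1.58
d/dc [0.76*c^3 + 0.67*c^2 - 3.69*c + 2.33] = 2.28*c^2 + 1.34*c - 3.69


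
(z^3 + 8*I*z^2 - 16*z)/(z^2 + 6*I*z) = (z^2 + 8*I*z - 16)/(z + 6*I)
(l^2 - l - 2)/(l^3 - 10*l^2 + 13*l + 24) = (l - 2)/(l^2 - 11*l + 24)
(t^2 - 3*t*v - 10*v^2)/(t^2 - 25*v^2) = (t + 2*v)/(t + 5*v)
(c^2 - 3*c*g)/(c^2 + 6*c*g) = (c - 3*g)/(c + 6*g)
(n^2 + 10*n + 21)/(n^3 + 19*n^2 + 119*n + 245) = (n + 3)/(n^2 + 12*n + 35)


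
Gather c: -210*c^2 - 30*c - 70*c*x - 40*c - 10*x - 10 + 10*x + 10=-210*c^2 + c*(-70*x - 70)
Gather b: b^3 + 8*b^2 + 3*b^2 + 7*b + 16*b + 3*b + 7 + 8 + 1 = b^3 + 11*b^2 + 26*b + 16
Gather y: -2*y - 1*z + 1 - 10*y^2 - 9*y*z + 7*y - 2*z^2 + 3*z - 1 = -10*y^2 + y*(5 - 9*z) - 2*z^2 + 2*z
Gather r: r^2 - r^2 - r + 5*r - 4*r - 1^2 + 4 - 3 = 0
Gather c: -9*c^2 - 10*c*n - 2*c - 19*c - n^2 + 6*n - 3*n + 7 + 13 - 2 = -9*c^2 + c*(-10*n - 21) - n^2 + 3*n + 18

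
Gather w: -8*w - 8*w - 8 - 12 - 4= -16*w - 24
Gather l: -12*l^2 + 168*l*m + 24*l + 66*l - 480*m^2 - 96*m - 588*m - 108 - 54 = -12*l^2 + l*(168*m + 90) - 480*m^2 - 684*m - 162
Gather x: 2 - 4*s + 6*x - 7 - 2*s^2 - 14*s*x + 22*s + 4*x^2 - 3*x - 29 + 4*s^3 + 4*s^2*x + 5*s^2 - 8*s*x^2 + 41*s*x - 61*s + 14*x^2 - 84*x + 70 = 4*s^3 + 3*s^2 - 43*s + x^2*(18 - 8*s) + x*(4*s^2 + 27*s - 81) + 36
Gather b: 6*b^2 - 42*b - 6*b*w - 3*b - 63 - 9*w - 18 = 6*b^2 + b*(-6*w - 45) - 9*w - 81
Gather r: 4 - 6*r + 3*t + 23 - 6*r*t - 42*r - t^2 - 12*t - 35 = r*(-6*t - 48) - t^2 - 9*t - 8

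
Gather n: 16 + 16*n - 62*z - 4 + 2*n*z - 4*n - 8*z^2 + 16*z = n*(2*z + 12) - 8*z^2 - 46*z + 12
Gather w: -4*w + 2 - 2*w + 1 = 3 - 6*w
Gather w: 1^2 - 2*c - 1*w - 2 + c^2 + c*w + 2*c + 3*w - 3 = c^2 + w*(c + 2) - 4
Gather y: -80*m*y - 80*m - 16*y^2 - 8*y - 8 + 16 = -80*m - 16*y^2 + y*(-80*m - 8) + 8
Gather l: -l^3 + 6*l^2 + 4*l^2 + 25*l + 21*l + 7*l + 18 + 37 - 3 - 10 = -l^3 + 10*l^2 + 53*l + 42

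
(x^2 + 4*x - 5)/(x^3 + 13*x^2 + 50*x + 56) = (x^2 + 4*x - 5)/(x^3 + 13*x^2 + 50*x + 56)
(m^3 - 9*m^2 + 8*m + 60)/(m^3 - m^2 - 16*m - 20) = (m - 6)/(m + 2)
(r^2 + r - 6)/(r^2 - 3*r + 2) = (r + 3)/(r - 1)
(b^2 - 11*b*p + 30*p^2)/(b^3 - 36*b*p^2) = (b - 5*p)/(b*(b + 6*p))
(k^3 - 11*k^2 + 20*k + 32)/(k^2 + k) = k - 12 + 32/k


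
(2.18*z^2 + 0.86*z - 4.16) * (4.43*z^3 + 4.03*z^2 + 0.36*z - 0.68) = 9.6574*z^5 + 12.5952*z^4 - 14.1782*z^3 - 17.9376*z^2 - 2.0824*z + 2.8288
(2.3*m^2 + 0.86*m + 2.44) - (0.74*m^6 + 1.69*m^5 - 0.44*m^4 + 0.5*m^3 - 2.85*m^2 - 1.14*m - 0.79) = -0.74*m^6 - 1.69*m^5 + 0.44*m^4 - 0.5*m^3 + 5.15*m^2 + 2.0*m + 3.23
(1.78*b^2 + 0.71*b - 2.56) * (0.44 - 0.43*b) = -0.7654*b^3 + 0.4779*b^2 + 1.4132*b - 1.1264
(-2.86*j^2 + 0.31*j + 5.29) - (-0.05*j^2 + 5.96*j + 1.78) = -2.81*j^2 - 5.65*j + 3.51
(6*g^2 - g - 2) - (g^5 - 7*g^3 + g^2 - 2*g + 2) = -g^5 + 7*g^3 + 5*g^2 + g - 4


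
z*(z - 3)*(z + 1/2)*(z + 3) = z^4 + z^3/2 - 9*z^2 - 9*z/2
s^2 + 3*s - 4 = (s - 1)*(s + 4)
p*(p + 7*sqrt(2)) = p^2 + 7*sqrt(2)*p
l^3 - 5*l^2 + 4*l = l*(l - 4)*(l - 1)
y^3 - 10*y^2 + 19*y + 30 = (y - 6)*(y - 5)*(y + 1)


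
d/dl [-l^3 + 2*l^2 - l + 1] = -3*l^2 + 4*l - 1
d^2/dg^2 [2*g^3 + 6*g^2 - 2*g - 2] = 12*g + 12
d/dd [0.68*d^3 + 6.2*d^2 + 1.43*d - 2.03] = 2.04*d^2 + 12.4*d + 1.43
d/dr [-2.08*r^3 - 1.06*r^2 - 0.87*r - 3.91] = -6.24*r^2 - 2.12*r - 0.87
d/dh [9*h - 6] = 9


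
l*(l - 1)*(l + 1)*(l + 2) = l^4 + 2*l^3 - l^2 - 2*l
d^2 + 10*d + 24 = (d + 4)*(d + 6)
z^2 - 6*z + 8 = (z - 4)*(z - 2)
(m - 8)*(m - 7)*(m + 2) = m^3 - 13*m^2 + 26*m + 112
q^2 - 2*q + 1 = (q - 1)^2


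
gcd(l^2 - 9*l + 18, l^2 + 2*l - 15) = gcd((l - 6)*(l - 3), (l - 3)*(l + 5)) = l - 3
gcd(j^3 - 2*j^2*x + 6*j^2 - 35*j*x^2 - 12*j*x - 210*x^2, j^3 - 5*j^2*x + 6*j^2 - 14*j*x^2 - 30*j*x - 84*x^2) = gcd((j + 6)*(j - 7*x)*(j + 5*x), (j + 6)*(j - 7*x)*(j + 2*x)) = -j^2 + 7*j*x - 6*j + 42*x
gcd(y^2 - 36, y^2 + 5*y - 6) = y + 6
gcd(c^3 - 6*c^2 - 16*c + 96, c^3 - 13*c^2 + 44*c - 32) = c - 4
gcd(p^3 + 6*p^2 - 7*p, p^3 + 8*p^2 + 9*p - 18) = p - 1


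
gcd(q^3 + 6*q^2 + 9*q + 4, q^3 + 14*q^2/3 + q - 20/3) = q + 4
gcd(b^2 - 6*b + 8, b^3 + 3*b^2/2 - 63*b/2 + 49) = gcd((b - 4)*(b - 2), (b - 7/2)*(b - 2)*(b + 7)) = b - 2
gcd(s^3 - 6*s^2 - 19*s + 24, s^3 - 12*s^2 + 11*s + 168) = s^2 - 5*s - 24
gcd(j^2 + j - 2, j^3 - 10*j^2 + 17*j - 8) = j - 1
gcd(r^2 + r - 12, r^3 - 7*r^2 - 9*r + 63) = r - 3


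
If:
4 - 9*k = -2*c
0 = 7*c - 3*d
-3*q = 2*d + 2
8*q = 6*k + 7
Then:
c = -135/124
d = -315/124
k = 113/558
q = 191/186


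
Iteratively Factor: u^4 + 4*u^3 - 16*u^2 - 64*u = (u + 4)*(u^3 - 16*u) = (u + 4)^2*(u^2 - 4*u) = u*(u + 4)^2*(u - 4)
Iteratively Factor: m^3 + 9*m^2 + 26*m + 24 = (m + 3)*(m^2 + 6*m + 8) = (m + 3)*(m + 4)*(m + 2)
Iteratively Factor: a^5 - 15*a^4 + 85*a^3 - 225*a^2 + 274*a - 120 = (a - 2)*(a^4 - 13*a^3 + 59*a^2 - 107*a + 60) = (a - 4)*(a - 2)*(a^3 - 9*a^2 + 23*a - 15) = (a - 4)*(a - 3)*(a - 2)*(a^2 - 6*a + 5) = (a - 5)*(a - 4)*(a - 3)*(a - 2)*(a - 1)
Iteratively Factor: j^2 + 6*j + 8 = (j + 4)*(j + 2)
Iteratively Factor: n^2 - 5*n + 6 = (n - 3)*(n - 2)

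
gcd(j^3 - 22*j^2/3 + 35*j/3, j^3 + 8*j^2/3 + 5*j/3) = j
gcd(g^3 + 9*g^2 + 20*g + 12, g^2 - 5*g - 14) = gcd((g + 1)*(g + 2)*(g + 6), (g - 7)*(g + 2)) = g + 2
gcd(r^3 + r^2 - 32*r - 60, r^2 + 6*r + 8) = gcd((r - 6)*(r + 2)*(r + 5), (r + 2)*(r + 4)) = r + 2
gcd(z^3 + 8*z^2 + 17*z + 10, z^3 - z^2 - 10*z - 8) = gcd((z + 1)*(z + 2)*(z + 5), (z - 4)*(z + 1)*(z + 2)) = z^2 + 3*z + 2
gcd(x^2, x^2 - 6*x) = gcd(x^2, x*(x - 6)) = x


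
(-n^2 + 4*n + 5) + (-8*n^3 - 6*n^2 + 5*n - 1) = -8*n^3 - 7*n^2 + 9*n + 4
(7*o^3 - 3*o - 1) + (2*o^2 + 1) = 7*o^3 + 2*o^2 - 3*o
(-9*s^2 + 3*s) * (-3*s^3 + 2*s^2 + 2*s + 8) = 27*s^5 - 27*s^4 - 12*s^3 - 66*s^2 + 24*s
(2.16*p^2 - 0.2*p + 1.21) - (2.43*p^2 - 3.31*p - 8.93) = -0.27*p^2 + 3.11*p + 10.14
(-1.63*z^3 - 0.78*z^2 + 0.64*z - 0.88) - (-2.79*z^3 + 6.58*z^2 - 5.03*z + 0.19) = 1.16*z^3 - 7.36*z^2 + 5.67*z - 1.07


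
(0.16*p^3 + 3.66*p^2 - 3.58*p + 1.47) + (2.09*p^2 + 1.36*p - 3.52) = 0.16*p^3 + 5.75*p^2 - 2.22*p - 2.05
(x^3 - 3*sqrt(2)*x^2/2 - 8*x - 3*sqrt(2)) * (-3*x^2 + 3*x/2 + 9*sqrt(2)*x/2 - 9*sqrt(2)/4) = -3*x^5 + 3*x^4/2 + 9*sqrt(2)*x^4 - 9*sqrt(2)*x^3/2 + 21*x^3/2 - 27*sqrt(2)*x^2 - 21*x^2/4 - 27*x + 27*sqrt(2)*x/2 + 27/2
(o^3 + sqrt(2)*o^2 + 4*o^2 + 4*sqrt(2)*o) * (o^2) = o^5 + sqrt(2)*o^4 + 4*o^4 + 4*sqrt(2)*o^3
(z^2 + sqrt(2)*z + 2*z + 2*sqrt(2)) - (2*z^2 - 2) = -z^2 + sqrt(2)*z + 2*z + 2 + 2*sqrt(2)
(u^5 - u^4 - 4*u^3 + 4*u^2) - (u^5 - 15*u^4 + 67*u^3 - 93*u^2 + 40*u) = 14*u^4 - 71*u^3 + 97*u^2 - 40*u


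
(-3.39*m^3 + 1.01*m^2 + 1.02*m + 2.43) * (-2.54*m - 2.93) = 8.6106*m^4 + 7.3673*m^3 - 5.5501*m^2 - 9.1608*m - 7.1199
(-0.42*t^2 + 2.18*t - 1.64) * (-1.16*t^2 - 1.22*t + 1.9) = 0.4872*t^4 - 2.0164*t^3 - 1.5552*t^2 + 6.1428*t - 3.116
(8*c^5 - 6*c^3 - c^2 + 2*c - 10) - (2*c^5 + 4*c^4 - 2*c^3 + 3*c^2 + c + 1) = 6*c^5 - 4*c^4 - 4*c^3 - 4*c^2 + c - 11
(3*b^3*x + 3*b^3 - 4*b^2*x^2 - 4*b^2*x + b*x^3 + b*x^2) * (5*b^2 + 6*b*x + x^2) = 15*b^5*x + 15*b^5 - 2*b^4*x^2 - 2*b^4*x - 16*b^3*x^3 - 16*b^3*x^2 + 2*b^2*x^4 + 2*b^2*x^3 + b*x^5 + b*x^4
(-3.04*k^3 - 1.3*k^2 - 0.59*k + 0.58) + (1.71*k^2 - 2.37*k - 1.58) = -3.04*k^3 + 0.41*k^2 - 2.96*k - 1.0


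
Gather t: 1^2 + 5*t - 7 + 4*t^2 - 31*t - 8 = 4*t^2 - 26*t - 14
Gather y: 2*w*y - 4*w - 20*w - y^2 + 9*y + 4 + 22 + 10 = -24*w - y^2 + y*(2*w + 9) + 36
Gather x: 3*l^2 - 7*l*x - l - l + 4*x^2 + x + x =3*l^2 - 2*l + 4*x^2 + x*(2 - 7*l)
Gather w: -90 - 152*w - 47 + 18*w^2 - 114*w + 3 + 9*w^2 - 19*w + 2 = 27*w^2 - 285*w - 132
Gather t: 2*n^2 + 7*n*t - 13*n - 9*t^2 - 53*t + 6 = 2*n^2 - 13*n - 9*t^2 + t*(7*n - 53) + 6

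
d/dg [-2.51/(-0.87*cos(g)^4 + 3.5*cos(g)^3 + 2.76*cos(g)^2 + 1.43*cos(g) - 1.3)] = (8.7348*cos(g)^3 - 26.355*cos(g)^2 - 13.8552*cos(g) - 3.5893)*sin(g)/(-0.87*cos(g)^4 + 3.5*cos(g)^3 + 2.76*cos(g)^2 + 1.43*cos(g) - 1.3)^2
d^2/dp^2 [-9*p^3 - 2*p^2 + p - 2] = -54*p - 4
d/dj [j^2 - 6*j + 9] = 2*j - 6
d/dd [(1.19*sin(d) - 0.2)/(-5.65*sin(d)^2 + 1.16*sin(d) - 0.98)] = (6.7235*sin(d)^2 - 2.26*sin(d) - 0.9342)*cos(d)/(31.9225*sin(d)^4 - 13.108*sin(d)^3 + 12.4196*sin(d)^2 - 2.2736*sin(d) + 0.9604)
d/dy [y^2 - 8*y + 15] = 2*y - 8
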